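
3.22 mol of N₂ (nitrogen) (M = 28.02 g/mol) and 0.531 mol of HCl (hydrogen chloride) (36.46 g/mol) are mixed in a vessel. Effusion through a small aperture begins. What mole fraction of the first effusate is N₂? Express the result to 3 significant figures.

The effusion rate of species i is ∝ p_i/√M_i ∝ n_i/√M_i.
x_N₂(eff) = (n_N₂/√M_N₂) / (n_N₂/√M_N₂ + n_HCl/√M_HCl)
= (3.22/√28.02) / (3.22/√28.02 + 0.531/√36.46) = 0.6083/(0.6083 + 0.08794) = 0.874.

0.874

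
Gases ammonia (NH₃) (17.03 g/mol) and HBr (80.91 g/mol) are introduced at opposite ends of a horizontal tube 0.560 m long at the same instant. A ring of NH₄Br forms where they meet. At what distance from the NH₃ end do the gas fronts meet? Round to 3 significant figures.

Distances travelled in equal time are proportional to diffusion rates, so d_NH₃/d_HBr = √(M_HBr/M_NH₃) = √(80.91/17.03) = 2.180.
With d_NH₃ + d_HBr = 0.560 m, d_HBr = 0.560/(1 + 2.180) = 0.1761 m.
d_NH₃ = 0.560 − 0.1761 = 0.384 m.

0.384 m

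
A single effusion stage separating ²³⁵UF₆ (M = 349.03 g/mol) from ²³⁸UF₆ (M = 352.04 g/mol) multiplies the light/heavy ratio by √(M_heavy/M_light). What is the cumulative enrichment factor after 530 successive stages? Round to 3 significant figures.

9.73

Overall factor = α^530 with α = √(352.04/349.03), i.e. (352.04/349.03)^(530/2).
= 1.00862^265 = 9.73.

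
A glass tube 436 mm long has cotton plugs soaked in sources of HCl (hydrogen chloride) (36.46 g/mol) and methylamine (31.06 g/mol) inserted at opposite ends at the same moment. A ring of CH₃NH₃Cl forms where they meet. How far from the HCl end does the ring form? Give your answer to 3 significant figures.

209 mm

Distances travelled in equal time are proportional to diffusion rates, so d_HCl/d_CH₃NH₂ = √(M_CH₃NH₂/M_HCl) = √(31.06/36.46) = 0.9230.
With d_HCl + d_CH₃NH₂ = 436 mm, d_CH₃NH₂ = 436/(1 + 0.9230) = 226.7 mm.
d_HCl = 436 − 226.7 = 209 mm.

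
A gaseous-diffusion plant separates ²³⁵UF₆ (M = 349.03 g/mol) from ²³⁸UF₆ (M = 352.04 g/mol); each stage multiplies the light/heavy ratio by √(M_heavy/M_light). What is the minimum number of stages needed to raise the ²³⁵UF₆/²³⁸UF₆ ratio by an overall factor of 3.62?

300

Per stage α = (352.04/349.03)^(1/2) = 1.00862^0.5, giving ln α = 0.004293.
Need α^N ≥ 3.62 ⇒ N ≥ ln(3.62) / ln α = 1.286 / 0.004293 = 299.64.
Rounding up, N = 300 stages.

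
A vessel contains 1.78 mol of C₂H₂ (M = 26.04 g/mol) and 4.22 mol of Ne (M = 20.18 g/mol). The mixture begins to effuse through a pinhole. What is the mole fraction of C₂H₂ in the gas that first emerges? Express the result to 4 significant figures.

The effusion rate of species i is ∝ p_i/√M_i ∝ n_i/√M_i.
So x_C₂H₂ in the escaping gas = (n_C₂H₂/√M_C₂H₂) / Σ(n_i/√M_i)
= (1.78/√26.04) / (1.78/√26.04 + 4.22/√20.18) = 0.3488/(0.3488 + 0.9394) = 0.2708.

0.2708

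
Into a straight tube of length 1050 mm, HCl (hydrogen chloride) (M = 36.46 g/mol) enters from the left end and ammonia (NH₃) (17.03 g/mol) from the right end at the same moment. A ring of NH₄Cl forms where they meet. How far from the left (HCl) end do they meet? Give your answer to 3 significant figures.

426 mm

In equal time, each gas travels a distance ∝ its rate ∝ 1/√M, so d_HCl/d_NH₃ = √(M_NH₃/M_HCl) = √(17.03/36.46) = 0.6834.
With d_HCl + d_NH₃ = 1050 mm, d_NH₃ = 1050/(1 + 0.6834) = 623.7 mm.
d_HCl = 1050 − 623.7 = 426 mm.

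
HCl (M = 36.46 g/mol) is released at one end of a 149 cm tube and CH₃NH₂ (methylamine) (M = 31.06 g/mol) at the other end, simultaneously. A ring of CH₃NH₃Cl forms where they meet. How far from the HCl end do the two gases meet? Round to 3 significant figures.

71.5 cm

The fronts meet when d_HCl + d_CH₃NH₂ = L with d_HCl/d_CH₃NH₂ = √(M_CH₃NH₂/M_HCl) (Graham's law). Here √(M_CH₃NH₂/M_HCl) = √(31.06/36.46) = 0.9230.
With d_HCl + d_CH₃NH₂ = 149 cm, d_CH₃NH₂ = 149/(1 + 0.9230) = 77.48 cm.
d_HCl = 149 − 77.48 = 71.5 cm.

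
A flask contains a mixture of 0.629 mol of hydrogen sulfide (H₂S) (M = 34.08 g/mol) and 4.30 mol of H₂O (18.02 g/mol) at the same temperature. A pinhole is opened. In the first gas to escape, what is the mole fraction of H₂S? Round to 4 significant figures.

The effusion rate of species i is ∝ p_i/√M_i ∝ n_i/√M_i.
Mole fraction of H₂S in the effusate = (n_H₂S/√M_H₂S) / (n_H₂S/√M_H₂S + n_H₂O/√M_H₂O)
= (0.629/√34.08) / (0.629/√34.08 + 4.30/√18.02) = 0.1077/(0.1077 + 1.013) = 0.09614.

0.09614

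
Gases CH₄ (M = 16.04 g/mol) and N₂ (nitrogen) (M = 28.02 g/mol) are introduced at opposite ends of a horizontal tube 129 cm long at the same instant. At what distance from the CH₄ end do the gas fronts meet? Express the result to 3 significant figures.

73.4 cm

Distances travelled in equal time are proportional to diffusion rates, so d_CH₄/d_N₂ = √(M_N₂/M_CH₄) = √(28.02/16.04) = 1.322.
With d_CH₄ + d_N₂ = 129 cm, d_N₂ = 129/(1 + 1.322) = 55.56 cm.
d_CH₄ = 129 − 55.56 = 73.4 cm.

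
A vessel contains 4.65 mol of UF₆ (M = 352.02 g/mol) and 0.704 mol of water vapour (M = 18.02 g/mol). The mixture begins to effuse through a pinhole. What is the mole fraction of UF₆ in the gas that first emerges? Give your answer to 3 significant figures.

0.599

Effusion rate of each component ∝ n_i/√M_i (partial pressure × 1/√M).
x_UF₆(eff) = (n_UF₆/√M_UF₆) / (n_UF₆/√M_UF₆ + n_H₂O/√M_H₂O)
= (4.65/√352.02) / (4.65/√352.02 + 0.704/√18.02) = 0.2478/(0.2478 + 0.1658) = 0.599.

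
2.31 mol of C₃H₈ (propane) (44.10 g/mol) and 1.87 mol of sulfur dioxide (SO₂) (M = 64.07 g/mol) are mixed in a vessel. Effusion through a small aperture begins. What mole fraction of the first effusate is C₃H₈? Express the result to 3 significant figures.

Effusion rate of each component ∝ n_i/√M_i (partial pressure × 1/√M).
So x_C₃H₈ in the escaping gas = (n_C₃H₈/√M_C₃H₈) / Σ(n_i/√M_i)
= (2.31/√44.10) / (2.31/√44.10 + 1.87/√64.07) = 0.3479/(0.3479 + 0.2336) = 0.598.

0.598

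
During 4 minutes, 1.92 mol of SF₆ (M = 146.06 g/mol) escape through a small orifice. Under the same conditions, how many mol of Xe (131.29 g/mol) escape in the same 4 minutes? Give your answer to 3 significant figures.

2.03 mol

Using Graham's law: rate_Xe/rate_SF₆ = √(M_SF₆/M_Xe) = √(146.06/131.29) = √1.112 = 1.055.
So the amount for Xe is 1.92 × 1.055 = 2.03 mol.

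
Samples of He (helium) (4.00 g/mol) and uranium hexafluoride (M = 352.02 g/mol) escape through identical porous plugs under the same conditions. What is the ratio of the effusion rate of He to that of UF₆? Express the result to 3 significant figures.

9.38

Using Graham's law: rate_He/rate_UF₆ = √(M_UF₆/M_He) = √(352.02/4.00) = √88.00 = 9.38.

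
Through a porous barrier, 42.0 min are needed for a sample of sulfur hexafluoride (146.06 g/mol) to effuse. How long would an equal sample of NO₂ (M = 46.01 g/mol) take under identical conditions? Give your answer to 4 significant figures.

Since effusion rate ∝ 1/√M, t_NO₂/t_SF₆ = √(M_NO₂/M_SF₆) = √(46.01/146.06) = √0.3150 = 0.5613.
So the time for NO₂ is 42.0 × 0.5613 = 23.57 min.

23.57 min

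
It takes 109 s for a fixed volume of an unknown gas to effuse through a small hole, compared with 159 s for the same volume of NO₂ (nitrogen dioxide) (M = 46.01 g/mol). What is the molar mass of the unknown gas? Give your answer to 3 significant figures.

21.6 g/mol

By Graham's law, t_X/t_NO₂ = √(M_X/M_NO₂).
109/159 = 0.6855 = √(M_X/46.01)
M_X = 46.01 × 0.6855² = 46.01 × 0.4700 = 21.6 g/mol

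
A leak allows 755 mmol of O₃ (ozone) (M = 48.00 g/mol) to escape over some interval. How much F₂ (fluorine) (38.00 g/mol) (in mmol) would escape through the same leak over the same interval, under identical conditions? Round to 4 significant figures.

Graham's law gives rate_F₂/rate_O₃ = √(M_O₃/M_F₂) = √(48.00/38.00) = √1.263 = 1.124.
So the amount for F₂ is 755 × 1.124 = 848.5 mmol.

848.5 mmol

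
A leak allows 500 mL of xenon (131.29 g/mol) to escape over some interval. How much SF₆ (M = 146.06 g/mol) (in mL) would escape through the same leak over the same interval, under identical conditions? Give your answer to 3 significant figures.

474 mL

Using Graham's law: rate_SF₆/rate_Xe = √(M_Xe/M_SF₆) = √(131.29/146.06) = √0.8989 = 0.9481.
So the volume for SF₆ is 500 × 0.9481 = 474 mL.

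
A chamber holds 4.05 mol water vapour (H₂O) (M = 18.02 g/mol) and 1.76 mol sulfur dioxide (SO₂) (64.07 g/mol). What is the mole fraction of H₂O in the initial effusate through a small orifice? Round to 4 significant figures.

The effusion rate of species i is ∝ p_i/√M_i ∝ n_i/√M_i.
So x_H₂O in the escaping gas = (n_H₂O/√M_H₂O) / Σ(n_i/√M_i)
= (4.05/√18.02) / (4.05/√18.02 + 1.76/√64.07) = 0.9541/(0.9541 + 0.2199) = 0.8127.

0.8127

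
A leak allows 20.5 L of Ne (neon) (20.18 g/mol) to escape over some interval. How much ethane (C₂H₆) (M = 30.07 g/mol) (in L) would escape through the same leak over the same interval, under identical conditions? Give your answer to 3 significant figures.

Graham's law gives rate_C₂H₆/rate_Ne = √(M_Ne/M_C₂H₆) = √(20.18/30.07) = √0.6711 = 0.8192.
So the volume for C₂H₆ is 20.5 × 0.8192 = 16.8 L.

16.8 L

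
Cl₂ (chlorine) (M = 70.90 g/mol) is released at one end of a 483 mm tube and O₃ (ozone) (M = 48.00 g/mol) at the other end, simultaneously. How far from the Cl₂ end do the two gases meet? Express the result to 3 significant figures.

218 mm

The fronts meet when d_Cl₂ + d_O₃ = L with d_Cl₂/d_O₃ = √(M_O₃/M_Cl₂) (Graham's law). Here √(M_O₃/M_Cl₂) = √(48.00/70.90) = 0.8228.
With d_Cl₂ + d_O₃ = 483 mm, d_O₃ = 483/(1 + 0.8228) = 265.0 mm.
d_Cl₂ = 483 − 265.0 = 218 mm.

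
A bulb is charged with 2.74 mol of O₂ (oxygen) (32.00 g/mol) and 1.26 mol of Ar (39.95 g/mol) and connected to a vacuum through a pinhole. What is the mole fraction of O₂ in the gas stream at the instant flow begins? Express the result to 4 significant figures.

The effusion rate of species i is ∝ p_i/√M_i ∝ n_i/√M_i.
So x_O₂ in the escaping gas = (n_O₂/√M_O₂) / Σ(n_i/√M_i)
= (2.74/√32.00) / (2.74/√32.00 + 1.26/√39.95) = 0.4844/(0.4844 + 0.1993) = 0.7084.

0.7084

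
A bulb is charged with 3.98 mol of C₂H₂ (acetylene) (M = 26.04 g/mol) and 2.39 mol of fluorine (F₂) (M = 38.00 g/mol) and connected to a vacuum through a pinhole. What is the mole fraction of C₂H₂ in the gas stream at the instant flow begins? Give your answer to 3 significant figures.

0.668

Rate_i ∝ x_i/√M_i (Graham's law weighted by mole fraction), so the effusate composition follows n_i/√M_i.
x_C₂H₂(eff) = (n_C₂H₂/√M_C₂H₂) / (n_C₂H₂/√M_C₂H₂ + n_F₂/√M_F₂)
= (3.98/√26.04) / (3.98/√26.04 + 2.39/√38.00) = 0.7799/(0.7799 + 0.3877) = 0.668.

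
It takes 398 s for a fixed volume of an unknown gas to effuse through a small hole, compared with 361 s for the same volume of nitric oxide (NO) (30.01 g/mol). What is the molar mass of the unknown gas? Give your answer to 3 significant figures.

Using Graham's law: t_X/t_NO = √(M_X/M_NO).
398/361 = 1.102 = √(M_X/30.01)
M_X = 30.01 × 1.102² = 30.01 × 1.215 = 36.5 g/mol

36.5 g/mol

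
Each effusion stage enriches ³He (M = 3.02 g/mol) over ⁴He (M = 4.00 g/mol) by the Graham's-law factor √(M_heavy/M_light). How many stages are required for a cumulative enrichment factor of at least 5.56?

Single-stage factor α = √(4.00/3.02), so ln α = ½ ln(1.32450) = 0.1405.
Need α^N ≥ 5.56 ⇒ N ≥ ln(5.56) / ln α = 1.716 / 0.1405 = 12.21.
Minimum whole number of stages: N = 13.

13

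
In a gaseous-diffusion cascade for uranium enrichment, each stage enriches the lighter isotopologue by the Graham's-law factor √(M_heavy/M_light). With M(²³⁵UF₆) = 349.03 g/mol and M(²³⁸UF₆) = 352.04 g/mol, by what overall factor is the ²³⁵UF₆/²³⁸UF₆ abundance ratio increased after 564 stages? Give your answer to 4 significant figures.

After 564 stages the ratio has grown by (√(352.04/349.03))^564 = (352.04/349.03)^(564/2).
= 1.00862^282 = 11.26.

11.26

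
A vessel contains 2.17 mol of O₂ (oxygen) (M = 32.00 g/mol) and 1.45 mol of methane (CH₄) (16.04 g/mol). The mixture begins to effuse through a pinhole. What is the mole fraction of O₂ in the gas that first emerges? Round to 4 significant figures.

The effusion rate of species i is ∝ p_i/√M_i ∝ n_i/√M_i.
Mole fraction of O₂ in the effusate = (n_O₂/√M_O₂) / (n_O₂/√M_O₂ + n_CH₄/√M_CH₄)
= (2.17/√32.00) / (2.17/√32.00 + 1.45/√16.04) = 0.3836/(0.3836 + 0.3620) = 0.5145.

0.5145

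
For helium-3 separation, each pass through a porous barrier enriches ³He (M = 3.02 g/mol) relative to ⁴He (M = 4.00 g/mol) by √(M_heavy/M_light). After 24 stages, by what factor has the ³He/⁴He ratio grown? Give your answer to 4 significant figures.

29.15

Each stage multiplies the ratio by α = √(4.00/3.02), so after 24 stages the overall factor is α^24 = (4.00/3.02)^(24/2).
= 1.32450^12 = 29.15.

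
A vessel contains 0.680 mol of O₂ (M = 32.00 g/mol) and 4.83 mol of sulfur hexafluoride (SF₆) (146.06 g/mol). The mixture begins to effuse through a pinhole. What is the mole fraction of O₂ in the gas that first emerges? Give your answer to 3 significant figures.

0.231

The effusion rate of species i is ∝ p_i/√M_i ∝ n_i/√M_i.
So x_O₂ in the escaping gas = (n_O₂/√M_O₂) / Σ(n_i/√M_i)
= (0.680/√32.00) / (0.680/√32.00 + 4.83/√146.06) = 0.1202/(0.1202 + 0.3997) = 0.231.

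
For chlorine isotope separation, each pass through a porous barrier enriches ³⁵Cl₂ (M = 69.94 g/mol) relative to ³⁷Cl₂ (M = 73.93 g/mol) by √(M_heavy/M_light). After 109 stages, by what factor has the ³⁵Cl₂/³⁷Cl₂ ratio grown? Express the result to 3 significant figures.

After 109 stages the ratio has grown by (√(73.93/69.94))^109 = (73.93/69.94)^(109/2).
= 1.05705^(109/2) = 20.6.

20.6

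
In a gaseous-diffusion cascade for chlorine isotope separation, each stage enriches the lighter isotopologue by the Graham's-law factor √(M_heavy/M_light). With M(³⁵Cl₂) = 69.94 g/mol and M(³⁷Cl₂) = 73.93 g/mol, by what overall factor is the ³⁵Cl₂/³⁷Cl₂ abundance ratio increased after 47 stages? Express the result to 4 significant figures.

3.683

Each stage multiplies the ratio by α = √(73.93/69.94), so after 47 stages the overall factor is α^47 = (73.93/69.94)^(47/2).
= 1.05705^(47/2) = 3.683.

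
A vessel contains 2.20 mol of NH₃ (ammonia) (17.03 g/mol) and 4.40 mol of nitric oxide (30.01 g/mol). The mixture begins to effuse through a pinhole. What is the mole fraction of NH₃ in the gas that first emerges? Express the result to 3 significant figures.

Each component's effusion rate ∝ (its partial pressure)·(1/√M) ∝ n_i/√M_i.
So x_NH₃ in the escaping gas = (n_NH₃/√M_NH₃) / Σ(n_i/√M_i)
= (2.20/√17.03) / (2.20/√17.03 + 4.40/√30.01) = 0.5331/(0.5331 + 0.8032) = 0.399.

0.399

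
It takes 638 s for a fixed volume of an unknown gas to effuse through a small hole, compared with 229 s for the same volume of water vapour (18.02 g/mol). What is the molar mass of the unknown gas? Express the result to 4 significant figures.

From Graham's law, t_X/t_H₂O = √(M_X/M_H₂O).
638/229 = 2.786 = √(M_X/18.02)
M_X = 18.02 × 2.786² = 18.02 × 7.762 = 139.9 g/mol

139.9 g/mol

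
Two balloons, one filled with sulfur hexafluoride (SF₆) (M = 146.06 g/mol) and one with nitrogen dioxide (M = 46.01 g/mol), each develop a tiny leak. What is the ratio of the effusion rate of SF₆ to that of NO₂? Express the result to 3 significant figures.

Graham's law gives rate_SF₆/rate_NO₂ = √(M_NO₂/M_SF₆) = √(46.01/146.06) = √0.3150 = 0.561.

0.561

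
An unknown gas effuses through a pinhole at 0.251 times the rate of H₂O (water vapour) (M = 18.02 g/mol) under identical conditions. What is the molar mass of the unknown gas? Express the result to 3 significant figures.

Since effusion rate ∝ 1/√M, rate_X/rate_H₂O = √(M_H₂O/M_X).
0.251 = √(18.02/M_X)
M_X = 18.02 / 0.251² = 18.02 / 0.06300 = 286 g/mol

286 g/mol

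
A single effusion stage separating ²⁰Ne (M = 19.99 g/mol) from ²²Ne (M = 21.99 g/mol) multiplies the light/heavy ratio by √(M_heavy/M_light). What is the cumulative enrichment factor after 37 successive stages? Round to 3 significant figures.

Overall factor = α^37 with α = √(21.99/19.99), i.e. (21.99/19.99)^(37/2).
= 1.10005^(37/2) = 5.84.

5.84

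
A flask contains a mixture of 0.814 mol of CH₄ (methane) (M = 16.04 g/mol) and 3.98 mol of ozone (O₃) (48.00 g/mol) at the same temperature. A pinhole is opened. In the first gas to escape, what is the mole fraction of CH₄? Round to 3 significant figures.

Rate_i ∝ x_i/√M_i (Graham's law weighted by mole fraction), so the effusate composition follows n_i/√M_i.
So x_CH₄ in the escaping gas = (n_CH₄/√M_CH₄) / Σ(n_i/√M_i)
= (0.814/√16.04) / (0.814/√16.04 + 3.98/√48.00) = 0.2032/(0.2032 + 0.5745) = 0.261.

0.261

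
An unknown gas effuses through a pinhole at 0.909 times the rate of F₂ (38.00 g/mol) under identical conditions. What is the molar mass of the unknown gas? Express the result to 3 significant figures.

46.0 g/mol

From Graham's law, rate_X/rate_F₂ = √(M_F₂/M_X).
0.909 = √(38.00/M_X)
M_X = 38.00 / 0.909² = 38.00 / 0.8263 = 46.0 g/mol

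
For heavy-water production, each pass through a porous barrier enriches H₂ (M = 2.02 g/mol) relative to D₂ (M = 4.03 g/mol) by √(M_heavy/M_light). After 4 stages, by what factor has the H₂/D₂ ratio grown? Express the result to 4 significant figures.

After 4 stages the ratio has grown by (√(4.03/2.02))^4 = (4.03/2.02)^(4/2).
= 1.99505^2 = 3.980.

3.980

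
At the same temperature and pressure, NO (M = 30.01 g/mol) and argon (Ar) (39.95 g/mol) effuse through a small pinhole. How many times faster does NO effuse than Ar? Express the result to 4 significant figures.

1.154

Using Graham's law: rate_NO/rate_Ar = √(M_Ar/M_NO) = √(39.95/30.01) = √1.331 = 1.154.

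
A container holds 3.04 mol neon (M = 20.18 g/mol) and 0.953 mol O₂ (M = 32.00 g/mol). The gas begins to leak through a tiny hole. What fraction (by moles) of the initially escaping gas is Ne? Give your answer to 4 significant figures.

Rate_i ∝ x_i/√M_i (Graham's law weighted by mole fraction), so the effusate composition follows n_i/√M_i.
x_Ne(eff) = (n_Ne/√M_Ne) / (n_Ne/√M_Ne + n_O₂/√M_O₂)
= (3.04/√20.18) / (3.04/√20.18 + 0.953/√32.00) = 0.6767/(0.6767 + 0.1685) = 0.8007.

0.8007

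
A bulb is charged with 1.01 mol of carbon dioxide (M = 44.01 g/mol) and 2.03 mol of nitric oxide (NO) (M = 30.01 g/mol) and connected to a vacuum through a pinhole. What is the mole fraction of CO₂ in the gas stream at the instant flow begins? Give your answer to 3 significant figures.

0.291

Each component's effusion rate ∝ (its partial pressure)·(1/√M) ∝ n_i/√M_i.
x_CO₂(eff) = (n_CO₂/√M_CO₂) / (n_CO₂/√M_CO₂ + n_NO/√M_NO)
= (1.01/√44.01) / (1.01/√44.01 + 2.03/√30.01) = 0.1522/(0.1522 + 0.3706) = 0.291.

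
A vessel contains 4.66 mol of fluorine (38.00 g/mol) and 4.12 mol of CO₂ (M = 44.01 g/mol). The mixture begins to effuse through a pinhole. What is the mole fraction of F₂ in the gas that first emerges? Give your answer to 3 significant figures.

0.549

The effusion rate of species i is ∝ p_i/√M_i ∝ n_i/√M_i.
x_F₂(eff) = (n_F₂/√M_F₂) / (n_F₂/√M_F₂ + n_CO₂/√M_CO₂)
= (4.66/√38.00) / (4.66/√38.00 + 4.12/√44.01) = 0.7560/(0.7560 + 0.6210) = 0.549.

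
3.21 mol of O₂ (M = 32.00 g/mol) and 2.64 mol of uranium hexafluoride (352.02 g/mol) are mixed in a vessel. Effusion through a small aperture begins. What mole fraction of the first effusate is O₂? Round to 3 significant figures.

Each component's effusion rate ∝ (its partial pressure)·(1/√M) ∝ n_i/√M_i.
So x_O₂ in the escaping gas = (n_O₂/√M_O₂) / Σ(n_i/√M_i)
= (3.21/√32.00) / (3.21/√32.00 + 2.64/√352.02) = 0.5675/(0.5675 + 0.1407) = 0.801.

0.801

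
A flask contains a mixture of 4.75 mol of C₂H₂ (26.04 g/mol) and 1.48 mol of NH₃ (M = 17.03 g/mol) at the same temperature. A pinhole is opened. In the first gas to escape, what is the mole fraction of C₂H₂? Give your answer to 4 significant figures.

0.7219

Rate_i ∝ x_i/√M_i (Graham's law weighted by mole fraction), so the effusate composition follows n_i/√M_i.
So x_C₂H₂ in the escaping gas = (n_C₂H₂/√M_C₂H₂) / Σ(n_i/√M_i)
= (4.75/√26.04) / (4.75/√26.04 + 1.48/√17.03) = 0.9308/(0.9308 + 0.3586) = 0.7219.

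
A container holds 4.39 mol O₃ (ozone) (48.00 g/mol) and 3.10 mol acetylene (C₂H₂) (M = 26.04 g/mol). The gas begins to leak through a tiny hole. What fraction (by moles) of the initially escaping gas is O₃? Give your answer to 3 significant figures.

Effusion rate of each component ∝ n_i/√M_i (partial pressure × 1/√M).
Mole fraction of O₃ in the effusate = (n_O₃/√M_O₃) / (n_O₃/√M_O₃ + n_C₂H₂/√M_C₂H₂)
= (4.39/√48.00) / (4.39/√48.00 + 3.10/√26.04) = 0.6336/(0.6336 + 0.6075) = 0.511.

0.511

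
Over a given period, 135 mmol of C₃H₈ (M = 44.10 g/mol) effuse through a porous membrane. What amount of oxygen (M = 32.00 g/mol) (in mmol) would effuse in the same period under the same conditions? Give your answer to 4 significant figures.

158.5 mmol

Since effusion rate ∝ 1/√M, rate_O₂/rate_C₃H₈ = √(M_C₃H₈/M_O₂) = √(44.10/32.00) = √1.378 = 1.174.
So the amount for O₂ is 135 × 1.174 = 158.5 mmol.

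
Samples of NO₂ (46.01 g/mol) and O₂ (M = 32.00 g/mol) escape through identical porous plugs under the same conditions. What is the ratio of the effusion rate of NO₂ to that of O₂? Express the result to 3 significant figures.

Using Graham's law: rate_NO₂/rate_O₂ = √(M_O₂/M_NO₂) = √(32.00/46.01) = √0.6955 = 0.834.

0.834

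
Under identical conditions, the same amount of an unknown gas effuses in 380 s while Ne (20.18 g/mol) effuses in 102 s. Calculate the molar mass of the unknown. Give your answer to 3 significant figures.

280 g/mol

From Graham's law, t_X/t_Ne = √(M_X/M_Ne).
380/102 = 3.725 = √(M_X/20.18)
M_X = 20.18 × 3.725² = 20.18 × 13.88 = 280 g/mol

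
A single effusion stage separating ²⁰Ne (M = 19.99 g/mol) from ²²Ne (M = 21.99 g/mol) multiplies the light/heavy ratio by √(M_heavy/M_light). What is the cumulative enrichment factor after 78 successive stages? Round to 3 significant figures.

After 78 stages the ratio has grown by (√(21.99/19.99))^78 = (21.99/19.99)^(78/2).
= 1.10005^39 = 41.2.

41.2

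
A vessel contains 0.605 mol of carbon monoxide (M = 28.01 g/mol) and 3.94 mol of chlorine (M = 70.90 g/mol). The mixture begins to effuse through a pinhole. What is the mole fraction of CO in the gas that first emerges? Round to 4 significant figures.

0.1963

The effusion rate of species i is ∝ p_i/√M_i ∝ n_i/√M_i.
So x_CO in the escaping gas = (n_CO/√M_CO) / Σ(n_i/√M_i)
= (0.605/√28.01) / (0.605/√28.01 + 3.94/√70.90) = 0.1143/(0.1143 + 0.4679) = 0.1963.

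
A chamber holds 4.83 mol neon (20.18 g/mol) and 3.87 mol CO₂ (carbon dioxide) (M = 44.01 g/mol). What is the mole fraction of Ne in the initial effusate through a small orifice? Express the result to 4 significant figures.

0.6483

Each component's effusion rate ∝ (its partial pressure)·(1/√M) ∝ n_i/√M_i.
Mole fraction of Ne in the effusate = (n_Ne/√M_Ne) / (n_Ne/√M_Ne + n_CO₂/√M_CO₂)
= (4.83/√20.18) / (4.83/√20.18 + 3.87/√44.01) = 1.075/(1.075 + 0.5834) = 0.6483.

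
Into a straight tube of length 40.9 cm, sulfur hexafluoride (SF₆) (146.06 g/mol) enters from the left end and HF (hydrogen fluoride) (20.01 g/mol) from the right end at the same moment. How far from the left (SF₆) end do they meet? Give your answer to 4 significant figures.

Distances travelled in equal time are proportional to diffusion rates, so d_SF₆/d_HF = √(M_HF/M_SF₆) = √(20.01/146.06) = 0.3701.
With d_SF₆ + d_HF = 40.9 cm, d_HF = 40.9/(1 + 0.3701) = 29.85 cm.
d_SF₆ = 40.9 − 29.85 = 11.05 cm.

11.05 cm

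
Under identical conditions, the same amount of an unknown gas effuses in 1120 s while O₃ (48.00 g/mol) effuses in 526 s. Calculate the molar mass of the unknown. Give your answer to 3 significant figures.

Using Graham's law: t_X/t_O₃ = √(M_X/M_O₃).
1120/526 = 2.129 = √(M_X/48.00)
M_X = 48.00 × 2.129² = 48.00 × 4.534 = 218 g/mol

218 g/mol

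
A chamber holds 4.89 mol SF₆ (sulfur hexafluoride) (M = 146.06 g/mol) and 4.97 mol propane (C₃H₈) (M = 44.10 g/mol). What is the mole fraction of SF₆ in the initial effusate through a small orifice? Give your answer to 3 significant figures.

Rate_i ∝ x_i/√M_i (Graham's law weighted by mole fraction), so the effusate composition follows n_i/√M_i.
Mole fraction of SF₆ in the effusate = (n_SF₆/√M_SF₆) / (n_SF₆/√M_SF₆ + n_C₃H₈/√M_C₃H₈)
= (4.89/√146.06) / (4.89/√146.06 + 4.97/√44.10) = 0.4046/(0.4046 + 0.7484) = 0.351.

0.351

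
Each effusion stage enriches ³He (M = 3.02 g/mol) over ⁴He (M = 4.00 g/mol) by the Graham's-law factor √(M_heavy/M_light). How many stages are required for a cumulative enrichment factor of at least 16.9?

With α = √(4.00/3.02) per stage, ln α = ½ ln(1.32450) = 0.1405.
Need α^N ≥ 16.9 ⇒ N ≥ ln(16.9) / ln α = 2.827 / 0.1405 = 20.12.
So at least 21 stages are needed.

21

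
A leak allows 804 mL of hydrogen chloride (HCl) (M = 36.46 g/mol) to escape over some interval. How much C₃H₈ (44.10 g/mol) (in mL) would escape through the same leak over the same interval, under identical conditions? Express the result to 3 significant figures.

Graham's law gives rate_C₃H₈/rate_HCl = √(M_HCl/M_C₃H₈) = √(36.46/44.10) = √0.8268 = 0.9093.
So the volume for C₃H₈ is 804 × 0.9093 = 731 mL.

731 mL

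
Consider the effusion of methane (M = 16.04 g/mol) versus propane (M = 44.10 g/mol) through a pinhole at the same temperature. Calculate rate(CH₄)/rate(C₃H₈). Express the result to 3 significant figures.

By Graham's law, rate_CH₄/rate_C₃H₈ = √(M_C₃H₈/M_CH₄) = √(44.10/16.04) = √2.749 = 1.66.

1.66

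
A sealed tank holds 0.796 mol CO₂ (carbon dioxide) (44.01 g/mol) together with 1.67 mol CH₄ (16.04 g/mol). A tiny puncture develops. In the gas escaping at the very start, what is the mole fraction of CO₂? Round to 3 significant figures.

Effusion rate of each component ∝ n_i/√M_i (partial pressure × 1/√M).
Mole fraction of CO₂ in the effusate = (n_CO₂/√M_CO₂) / (n_CO₂/√M_CO₂ + n_CH₄/√M_CH₄)
= (0.796/√44.01) / (0.796/√44.01 + 1.67/√16.04) = 0.1200/(0.1200 + 0.4170) = 0.223.

0.223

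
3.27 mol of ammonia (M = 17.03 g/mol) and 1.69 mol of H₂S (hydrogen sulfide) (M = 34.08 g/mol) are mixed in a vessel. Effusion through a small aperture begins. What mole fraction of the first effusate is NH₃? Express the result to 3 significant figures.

Rate_i ∝ x_i/√M_i (Graham's law weighted by mole fraction), so the effusate composition follows n_i/√M_i.
So x_NH₃ in the escaping gas = (n_NH₃/√M_NH₃) / Σ(n_i/√M_i)
= (3.27/√17.03) / (3.27/√17.03 + 1.69/√34.08) = 0.7924/(0.7924 + 0.2895) = 0.732.

0.732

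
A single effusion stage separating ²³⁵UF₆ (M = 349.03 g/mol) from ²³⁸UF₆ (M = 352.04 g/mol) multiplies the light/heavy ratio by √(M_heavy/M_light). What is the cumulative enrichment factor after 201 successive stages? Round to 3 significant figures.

2.37

The single-stage factor is √(M_heavy/M_light), so 201 stages give [√(352.04/349.03)]^201 = (352.04/349.03)^(201/2).
= 1.00862^(201/2) = 2.37.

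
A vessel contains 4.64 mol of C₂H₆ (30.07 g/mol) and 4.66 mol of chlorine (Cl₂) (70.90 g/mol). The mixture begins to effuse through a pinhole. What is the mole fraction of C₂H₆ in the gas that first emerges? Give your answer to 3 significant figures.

Each component's effusion rate ∝ (its partial pressure)·(1/√M) ∝ n_i/√M_i.
Mole fraction of C₂H₆ in the effusate = (n_C₂H₆/√M_C₂H₆) / (n_C₂H₆/√M_C₂H₆ + n_Cl₂/√M_Cl₂)
= (4.64/√30.07) / (4.64/√30.07 + 4.66/√70.90) = 0.8462/(0.8462 + 0.5534) = 0.605.

0.605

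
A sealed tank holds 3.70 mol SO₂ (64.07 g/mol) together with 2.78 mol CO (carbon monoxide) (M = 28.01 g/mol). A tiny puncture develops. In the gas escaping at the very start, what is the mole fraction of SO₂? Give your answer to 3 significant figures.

0.468

Effusion rate of each component ∝ n_i/√M_i (partial pressure × 1/√M).
x_SO₂(eff) = (n_SO₂/√M_SO₂) / (n_SO₂/√M_SO₂ + n_CO/√M_CO)
= (3.70/√64.07) / (3.70/√64.07 + 2.78/√28.01) = 0.4622/(0.4622 + 0.5253) = 0.468.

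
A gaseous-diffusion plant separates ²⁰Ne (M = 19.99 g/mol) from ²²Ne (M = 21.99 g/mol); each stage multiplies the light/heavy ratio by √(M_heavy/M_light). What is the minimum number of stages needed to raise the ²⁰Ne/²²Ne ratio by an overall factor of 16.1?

With α = √(21.99/19.99) per stage, ln α = ½ ln(1.10005) = 0.04768.
Need α^N ≥ 16.1 ⇒ N ≥ ln(16.1) / ln α = 2.779 / 0.04768 = 58.28.
Rounding up, N = 59 stages.

59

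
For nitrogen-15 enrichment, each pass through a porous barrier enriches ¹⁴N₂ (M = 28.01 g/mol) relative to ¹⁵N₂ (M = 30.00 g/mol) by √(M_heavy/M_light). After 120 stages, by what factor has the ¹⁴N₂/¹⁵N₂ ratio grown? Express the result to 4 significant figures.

Each stage multiplies the ratio by α = √(30.00/28.01), so after 120 stages the overall factor is α^120 = (30.00/28.01)^(120/2).
= 1.07105^60 = 61.45.

61.45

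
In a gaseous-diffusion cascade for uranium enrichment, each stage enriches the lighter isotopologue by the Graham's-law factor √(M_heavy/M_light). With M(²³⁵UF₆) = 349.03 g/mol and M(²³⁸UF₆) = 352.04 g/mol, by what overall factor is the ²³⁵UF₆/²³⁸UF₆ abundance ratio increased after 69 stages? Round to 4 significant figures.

After 69 stages the ratio has grown by (√(352.04/349.03))^69 = (352.04/349.03)^(69/2).
= 1.00862^(69/2) = 1.345.

1.345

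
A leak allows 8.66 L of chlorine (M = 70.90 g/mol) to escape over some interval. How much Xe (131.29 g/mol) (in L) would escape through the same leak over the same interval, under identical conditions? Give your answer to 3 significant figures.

From Graham's law, rate_Xe/rate_Cl₂ = √(M_Cl₂/M_Xe) = √(70.90/131.29) = √0.5400 = 0.7349.
So the volume for Xe is 8.66 × 0.7349 = 6.36 L.

6.36 L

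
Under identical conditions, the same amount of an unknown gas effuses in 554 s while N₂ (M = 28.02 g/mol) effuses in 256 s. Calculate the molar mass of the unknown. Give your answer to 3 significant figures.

131 g/mol

Since effusion rate ∝ 1/√M, t_X/t_N₂ = √(M_X/M_N₂).
554/256 = 2.164 = √(M_X/28.02)
M_X = 28.02 × 2.164² = 28.02 × 4.683 = 131 g/mol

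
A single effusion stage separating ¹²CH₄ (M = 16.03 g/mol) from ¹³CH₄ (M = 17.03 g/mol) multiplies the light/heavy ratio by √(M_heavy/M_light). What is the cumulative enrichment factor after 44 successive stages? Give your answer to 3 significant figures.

The single-stage factor is √(M_heavy/M_light), so 44 stages give [√(17.03/16.03)]^44 = (17.03/16.03)^(44/2).
= 1.06238^22 = 3.79.

3.79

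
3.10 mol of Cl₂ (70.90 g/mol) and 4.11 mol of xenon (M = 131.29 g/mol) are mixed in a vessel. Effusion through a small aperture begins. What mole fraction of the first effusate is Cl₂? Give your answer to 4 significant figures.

0.5065

The effusion rate of species i is ∝ p_i/√M_i ∝ n_i/√M_i.
Mole fraction of Cl₂ in the effusate = (n_Cl₂/√M_Cl₂) / (n_Cl₂/√M_Cl₂ + n_Xe/√M_Xe)
= (3.10/√70.90) / (3.10/√70.90 + 4.11/√131.29) = 0.3682/(0.3682 + 0.3587) = 0.5065.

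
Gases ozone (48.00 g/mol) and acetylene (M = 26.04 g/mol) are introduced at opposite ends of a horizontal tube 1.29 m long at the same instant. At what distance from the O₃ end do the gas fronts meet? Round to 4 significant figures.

0.5471 m

The fronts meet when d_O₃ + d_C₂H₂ = L with d_O₃/d_C₂H₂ = √(M_C₂H₂/M_O₃) (Graham's law). Here √(M_C₂H₂/M_O₃) = √(26.04/48.00) = 0.7365.
With d_O₃ + d_C₂H₂ = 1.29 m, d_C₂H₂ = 1.29/(1 + 0.7365) = 0.7429 m.
d_O₃ = 1.29 − 0.7429 = 0.5471 m.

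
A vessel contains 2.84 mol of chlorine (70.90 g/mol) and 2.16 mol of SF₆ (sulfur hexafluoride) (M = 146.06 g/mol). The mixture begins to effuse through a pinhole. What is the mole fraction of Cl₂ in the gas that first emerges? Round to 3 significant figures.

0.654

Each component's effusion rate ∝ (its partial pressure)·(1/√M) ∝ n_i/√M_i.
So x_Cl₂ in the escaping gas = (n_Cl₂/√M_Cl₂) / Σ(n_i/√M_i)
= (2.84/√70.90) / (2.84/√70.90 + 2.16/√146.06) = 0.3373/(0.3373 + 0.1787) = 0.654.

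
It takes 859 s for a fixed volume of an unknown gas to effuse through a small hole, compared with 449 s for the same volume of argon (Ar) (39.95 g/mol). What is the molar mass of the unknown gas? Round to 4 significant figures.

Graham's law gives t_X/t_Ar = √(M_X/M_Ar).
859/449 = 1.913 = √(M_X/39.95)
M_X = 39.95 × 1.913² = 39.95 × 3.660 = 146.2 g/mol

146.2 g/mol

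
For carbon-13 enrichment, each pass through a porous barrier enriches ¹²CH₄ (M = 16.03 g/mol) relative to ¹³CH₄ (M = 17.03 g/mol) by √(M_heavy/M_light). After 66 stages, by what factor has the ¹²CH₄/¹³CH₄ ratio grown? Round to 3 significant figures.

After 66 stages the ratio has grown by (√(17.03/16.03))^66 = (17.03/16.03)^(66/2).
= 1.06238^33 = 7.37.

7.37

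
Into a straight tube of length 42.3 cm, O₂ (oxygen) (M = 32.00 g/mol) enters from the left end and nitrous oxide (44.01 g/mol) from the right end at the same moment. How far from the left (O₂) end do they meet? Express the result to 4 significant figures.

22.83 cm

Graham's law gives d_O₂/d_N₂O = rate_O₂/rate_N₂O = √(M_N₂O/M_O₂) = √(44.01/32.00) = 1.173.
With d_O₂ + d_N₂O = 42.3 cm, d_N₂O = 42.3/(1 + 1.173) = 19.47 cm.
d_O₂ = 42.3 − 19.47 = 22.83 cm.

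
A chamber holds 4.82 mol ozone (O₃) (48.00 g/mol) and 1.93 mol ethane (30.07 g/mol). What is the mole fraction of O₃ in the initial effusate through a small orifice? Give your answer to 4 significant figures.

0.6641

Each component's effusion rate ∝ (its partial pressure)·(1/√M) ∝ n_i/√M_i.
Mole fraction of O₃ in the effusate = (n_O₃/√M_O₃) / (n_O₃/√M_O₃ + n_C₂H₆/√M_C₂H₆)
= (4.82/√48.00) / (4.82/√48.00 + 1.93/√30.07) = 0.6957/(0.6957 + 0.3520) = 0.6641.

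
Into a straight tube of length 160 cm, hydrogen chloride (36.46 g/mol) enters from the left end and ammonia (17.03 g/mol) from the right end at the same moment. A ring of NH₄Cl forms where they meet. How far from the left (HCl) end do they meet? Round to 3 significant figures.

Graham's law gives d_HCl/d_NH₃ = rate_HCl/rate_NH₃ = √(M_NH₃/M_HCl) = √(17.03/36.46) = 0.6834.
With d_HCl + d_NH₃ = 160 cm, d_NH₃ = 160/(1 + 0.6834) = 95.04 cm.
d_HCl = 160 − 95.04 = 65.0 cm.

65.0 cm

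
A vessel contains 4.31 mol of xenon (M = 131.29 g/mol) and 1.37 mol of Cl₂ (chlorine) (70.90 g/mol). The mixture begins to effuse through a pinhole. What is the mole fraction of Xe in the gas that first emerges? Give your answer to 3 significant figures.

0.698

Effusion rate of each component ∝ n_i/√M_i (partial pressure × 1/√M).
x_Xe(eff) = (n_Xe/√M_Xe) / (n_Xe/√M_Xe + n_Cl₂/√M_Cl₂)
= (4.31/√131.29) / (4.31/√131.29 + 1.37/√70.90) = 0.3762/(0.3762 + 0.1627) = 0.698.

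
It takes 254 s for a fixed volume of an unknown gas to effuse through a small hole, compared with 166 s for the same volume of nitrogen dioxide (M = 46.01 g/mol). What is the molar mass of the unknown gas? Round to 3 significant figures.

108 g/mol

By Graham's law, t_X/t_NO₂ = √(M_X/M_NO₂).
254/166 = 1.530 = √(M_X/46.01)
M_X = 46.01 × 1.530² = 46.01 × 2.341 = 108 g/mol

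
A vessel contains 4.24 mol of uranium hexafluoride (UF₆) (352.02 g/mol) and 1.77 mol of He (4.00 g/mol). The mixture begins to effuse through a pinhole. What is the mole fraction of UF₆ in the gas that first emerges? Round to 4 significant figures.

0.2034

The effusion rate of species i is ∝ p_i/√M_i ∝ n_i/√M_i.
Mole fraction of UF₆ in the effusate = (n_UF₆/√M_UF₆) / (n_UF₆/√M_UF₆ + n_He/√M_He)
= (4.24/√352.02) / (4.24/√352.02 + 1.77/√4.00) = 0.2260/(0.2260 + 0.8850) = 0.2034.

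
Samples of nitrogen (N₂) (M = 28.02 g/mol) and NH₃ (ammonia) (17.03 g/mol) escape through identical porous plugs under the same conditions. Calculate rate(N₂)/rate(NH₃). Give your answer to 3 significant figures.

0.780

From Graham's law, rate_N₂/rate_NH₃ = √(M_NH₃/M_N₂) = √(17.03/28.02) = √0.6078 = 0.780.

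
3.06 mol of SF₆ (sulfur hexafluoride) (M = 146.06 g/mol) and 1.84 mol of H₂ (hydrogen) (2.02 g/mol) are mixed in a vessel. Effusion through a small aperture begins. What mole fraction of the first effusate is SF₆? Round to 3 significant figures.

The effusion rate of species i is ∝ p_i/√M_i ∝ n_i/√M_i.
Mole fraction of SF₆ in the effusate = (n_SF₆/√M_SF₆) / (n_SF₆/√M_SF₆ + n_H₂/√M_H₂)
= (3.06/√146.06) / (3.06/√146.06 + 1.84/√2.02) = 0.2532/(0.2532 + 1.295) = 0.164.

0.164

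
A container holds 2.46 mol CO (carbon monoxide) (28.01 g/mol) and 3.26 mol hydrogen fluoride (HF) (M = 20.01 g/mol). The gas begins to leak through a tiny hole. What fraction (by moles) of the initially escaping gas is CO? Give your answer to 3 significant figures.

Each component's effusion rate ∝ (its partial pressure)·(1/√M) ∝ n_i/√M_i.
x_CO(eff) = (n_CO/√M_CO) / (n_CO/√M_CO + n_HF/√M_HF)
= (2.46/√28.01) / (2.46/√28.01 + 3.26/√20.01) = 0.4648/(0.4648 + 0.7288) = 0.389.

0.389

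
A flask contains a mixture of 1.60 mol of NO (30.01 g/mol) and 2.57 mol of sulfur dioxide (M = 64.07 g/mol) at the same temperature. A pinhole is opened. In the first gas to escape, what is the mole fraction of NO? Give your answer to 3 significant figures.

The effusion rate of species i is ∝ p_i/√M_i ∝ n_i/√M_i.
Mole fraction of NO in the effusate = (n_NO/√M_NO) / (n_NO/√M_NO + n_SO₂/√M_SO₂)
= (1.60/√30.01) / (1.60/√30.01 + 2.57/√64.07) = 0.2921/(0.2921 + 0.3211) = 0.476.

0.476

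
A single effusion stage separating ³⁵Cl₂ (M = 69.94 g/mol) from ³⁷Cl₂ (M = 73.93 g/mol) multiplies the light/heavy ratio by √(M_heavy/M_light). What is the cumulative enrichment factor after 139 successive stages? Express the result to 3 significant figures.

After 139 stages the ratio has grown by (√(73.93/69.94))^139 = (73.93/69.94)^(139/2).
= 1.05705^(139/2) = 47.3.

47.3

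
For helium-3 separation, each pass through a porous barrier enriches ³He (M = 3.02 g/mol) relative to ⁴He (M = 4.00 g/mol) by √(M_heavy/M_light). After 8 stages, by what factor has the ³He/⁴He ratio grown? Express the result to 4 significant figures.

The single-stage factor is √(M_heavy/M_light), so 8 stages give [√(4.00/3.02)]^8 = (4.00/3.02)^(8/2).
= 1.32450^4 = 3.078.

3.078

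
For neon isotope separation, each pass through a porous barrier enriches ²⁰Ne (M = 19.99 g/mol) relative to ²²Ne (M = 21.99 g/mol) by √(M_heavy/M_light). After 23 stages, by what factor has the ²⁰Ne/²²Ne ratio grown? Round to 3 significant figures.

After 23 stages the ratio has grown by (√(21.99/19.99))^23 = (21.99/19.99)^(23/2).
= 1.10005^(23/2) = 2.99.

2.99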